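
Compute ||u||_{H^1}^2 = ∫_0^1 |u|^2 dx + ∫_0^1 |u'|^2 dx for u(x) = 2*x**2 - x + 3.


||u||_{H^1}^2 = 187/15

The H^1 norm (squared) on an interval (0, L) is
  ||u||_{H^1}^2 = ∫_0^L u(x)^2 dx + ∫_0^L u'(x)^2 dx.
Compute u'(x) = 4*x - 1.
Then u(x)^2 = 4*x**4 - 4*x**3 + 13*x**2 - 6*x + 9 and u'(x)^2 = 16*x**2 - 8*x + 1.
Integrate each monomial from 0 to 1 using ∫_0^1 c·x^n dx = c·1^(n+1)/(n+1):
  ∫_0^1 u(x)^2 dx = ∫_0^1 (4*x^4 - 4*x^3 + 13*x^2 - 6*x + 9) dx. Term by term:
    ∫_0^1 4*x^4 dx = 4/5;  ∫_0^1 -4*x^3 dx = -1;  ∫_0^1 13*x^2 dx = 13/3;
    ∫_0^1 -6*x dx = -3;  ∫_0^1 9 dx = 9.
  Sum: 4/5 − 1 + 13/3 − 3 + 9 = 152/15.
  ∫_0^1 u'(x)^2 dx = ∫_0^1 (16*x^2 - 8*x + 1) dx. Term by term:
    ∫_0^1 16*x^2 dx = 16/3;  ∫_0^1 -8*x dx = -4;  ∫_0^1 1 dx = 1.
  Sum: 16/3 − 4 + 1 = 7/3.
Adding: ||u||_{H^1}^2 = 152/15 + 7/3 = 187/15.


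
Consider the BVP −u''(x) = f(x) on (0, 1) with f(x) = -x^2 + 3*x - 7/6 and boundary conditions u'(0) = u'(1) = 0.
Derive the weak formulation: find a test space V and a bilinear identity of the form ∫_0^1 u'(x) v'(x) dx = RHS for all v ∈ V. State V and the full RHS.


V = H^1(0, 1) (no boundary constraint on v; u is determined up to an additive constant); weak form: ∫_0^1 u'v' dx = ∫_0^1 (-x^2 + 3*x - 7/6) v dx for all v ∈ V.

Multiply both sides by a test function v and integrate from 0 to 1:
  ∫_0^1 −u''(x) v(x) dx = ∫_0^1 f(x) v(x) dx.
Integrate the LHS by parts once:
  ∫_0^1 −u'' v dx = −[u'(x) v(x)]_0^1 + ∫_0^1 u'(x) v'(x) dx.
Thus ∫_0^1 u'(x) v'(x) dx = ∫_0^1 f(x) v(x) dx + [u'(x) v(x)]_0^1.
Choose V so that boundary terms are either known or forced to vanish.
u has homogeneous Neumann: u'(0) = u'(1) = 0. So [u' v]_0^1 = 0·v(1) − 0·v(0) = 0 for any v; take V = H^1(0, 1).
Weak formulation: find u (satisfying any essential BC) such that ∫_0^1 u'(x) v'(x) dx = ∫_0^1 f v dx for all v ∈ V (homogeneous Neumann, so boundary terms vanish).
Substituting f(x) = -x^2 + 3*x - 7/6, the right-hand side is ∫_0^1 (-x^2 + 3*x - 7/6) v dx.
Compatibility check (pure Neumann): taking v ≡ 1 ∈ V gives 0 = ∫_0^1 f dx + (0) − (0), i.e. ∫_0^1 f dx must equal u'(0) − u'(1) = 0. Indeed ∫_0^1 (-x^2 + 3*x - 7/6) dx = 0, so the data are compatible. The solution is then unique only up to an additive constant (fix it e.g. by requiring ∫_0^1 u dx = 0).


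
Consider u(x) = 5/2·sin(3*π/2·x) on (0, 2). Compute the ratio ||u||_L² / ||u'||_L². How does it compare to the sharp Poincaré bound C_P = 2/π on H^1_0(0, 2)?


||u||_L² / ||u'||_L² = 2/(3*π) < C_P = 2/π.

u(x) = 5/2·sin(3*π/2·x), so u'(x) = 15*π*cos(3*π*x/2)/4.
Writing u(x) = A·sin(kπx/L) with A = 5/2 and k = 3, use ∫_0^L sin²(kπx/L) dx = L/2 and ∫_0^L cos²(kπx/L) dx = L/2.
u² = 25/4·sin²(3*π/2·x) and (u')² = 225*π^2/16·cos²(3*π/2·x), and each of sin², cos² integrates to L/2 = 1 over (0, 2).
∫_0^2 u² dx = 25/4, so ||u||_L² = 5/2.
∫_0^2 (u')² dx = 225*π^2/16, so ||u'||_L² = 15*π/4.
Ratio ||u||_L² / ||u'||_L² = 2/(3*π).
Sharp Poincaré constant on H^1_0(0, 2) is C_P = L/π = 2/π, achieved by sin(π/2·x).
This is the k = 3 harmonic; the ratio L/(kπ) is strictly less than C_P = L/π, consistent with the sharp inequality ||u||_L² ≤ C_P ||u'||_L².


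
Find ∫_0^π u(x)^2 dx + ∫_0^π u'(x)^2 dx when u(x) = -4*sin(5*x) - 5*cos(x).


||u||_{H^1(0,π)}^2 = 233*π

u'(x) = 5*sin(x) - 20*cos(5*x).
Expand u² and (u')² and integrate term by term on (0, π), using: for integers n ≥ 1, ∫_0^π sin²(nx) dx = ∫_0^π cos²(nx) dx = π/2; for n ≠ n', ∫_0^π sin(nx)sin(n'x) dx = ∫_0^π cos(nx)cos(n'x) dx = 0; and by product-to-sum, ∫_0^π sin(nx)cos(n'x) dx = ½∫_0^π [sin((n+n')x) + sin((n−n')x)] dx, which is 0 when n+n' is even and 2n/(n²−n'²) when n+n' is odd (it need not vanish on (0, π)).
  u² squared terms: (-5)²·∫cos(x)² dx = 25·π/2 = 25*π/2;  (-4)²·∫sin(5x)² dx = 16·π/2 = 8*π.
  u² cross terms: 2·(-5)·(-4)·∫cos(x)·sin(5x) dx = 40·(0) = 0.
  So ∫_0^π u² dx = 25*π/2 + 8*π + 0 = 41*π/2.
  (u')² squared terms: (-20)²·∫cos(5x)² dx = 400·π/2 = 200*π;  (5)²·∫sin(x)² dx = 25·π/2 = 25*π/2.
  (u')² cross terms: 2·(-20)·(5)·∫cos(5x)·sin(x) dx = -200·(0) = 0.
  So ∫_0^π (u')² dx = 200*π + 25*π/2 + 0 = 425*π/2.
||u||_{H^1}^2 = (41*π/2) + (425*π/2) = 233*π.


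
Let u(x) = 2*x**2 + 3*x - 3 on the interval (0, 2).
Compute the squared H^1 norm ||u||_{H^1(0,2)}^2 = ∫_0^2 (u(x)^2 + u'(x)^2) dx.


||u||_{H^1}^2 = 2344/15

The H^1 norm (squared) on an interval (0, L) is
  ||u||_{H^1}^2 = ∫_0^L u(x)^2 dx + ∫_0^L u'(x)^2 dx.
Compute u'(x) = 4*x + 3.
Then u(x)^2 = 4*x**4 + 12*x**3 - 3*x**2 - 18*x + 9 and u'(x)^2 = 16*x**2 + 24*x + 9.
Integrate each monomial from 0 to 2 using ∫_0^2 c·x^n dx = c·2^(n+1)/(n+1):
  ∫_0^2 u(x)^2 dx = ∫_0^2 (4*x^4 + 12*x^3 - 3*x^2 - 18*x + 9) dx. Term by term:
    ∫_0^2 4*x^4 dx = 128/5;  ∫_0^2 12*x^3 dx = 48;  ∫_0^2 -3*x^2 dx = -8;
    ∫_0^2 -18*x dx = -36;  ∫_0^2 9 dx = 18.
  Sum: 128/5 + 48 − 8 − 36 + 18 = 238/5.
  ∫_0^2 u'(x)^2 dx = ∫_0^2 (16*x^2 + 24*x + 9) dx. Term by term:
    ∫_0^2 16*x^2 dx = 128/3;  ∫_0^2 24*x dx = 48;  ∫_0^2 9 dx = 18.
  Sum: 128/3 + 48 + 18 = 326/3.
Adding: ||u||_{H^1}^2 = 238/5 + 326/3 = 2344/15.


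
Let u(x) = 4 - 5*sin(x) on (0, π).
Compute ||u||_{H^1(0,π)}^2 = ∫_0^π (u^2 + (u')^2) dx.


||u||_{H^1(0,π)}^2 = -80 + 41*π

u'(x) = -5*cos(x).
Expand u² and (u')² and integrate term by term on (0, π), using: for integers n ≥ 1, ∫_0^π sin²(nx) dx = ∫_0^π cos²(nx) dx = π/2; for n ≠ n', ∫_0^π sin(nx)sin(n'x) dx = ∫_0^π cos(nx)cos(n'x) dx = 0; and by product-to-sum, ∫_0^π sin(nx)cos(n'x) dx = ½∫_0^π [sin((n+n')x) + sin((n−n')x)] dx, which is 0 when n+n' is even and 2n/(n²−n'²) when n+n' is odd (it need not vanish on (0, π)). For the constant mode: ∫_0^π 1 dx = π, ∫_0^π cos(nx) dx = 0, ∫_0^π sin(nx) dx = (1−(−1)^n)/n.
  u² squared terms: (4)²·∫1 dx = 16·π = 16*π;  (-5)²·∫sin(x)² dx = 25·π/2 = 25*π/2.
  u² cross terms: 2·(4)·(-5)·∫1·sin(x) dx = -40·(2) = -80.
  So ∫_0^π u² dx = 16*π + 25*π/2 − 80 = -80 + 57*π/2.
  (u')² squared terms: (-5)²·∫cos(x)² dx = 25·π/2 = 25*π/2.
  So ∫_0^π (u')² dx = 25*π/2.
||u||_{H^1}^2 = (-80 + 57*π/2) + (25*π/2) = -80 + 41*π.


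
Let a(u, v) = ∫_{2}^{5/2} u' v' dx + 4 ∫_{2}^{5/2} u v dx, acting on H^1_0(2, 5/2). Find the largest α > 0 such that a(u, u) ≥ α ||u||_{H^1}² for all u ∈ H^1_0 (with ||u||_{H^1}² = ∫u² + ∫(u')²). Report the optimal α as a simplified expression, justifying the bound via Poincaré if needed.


α = 1

Coercivity of a(·,·) on H^1_0(2, 5/2) means a(u, u) ≥ α ||u||_{H^1}² for every u ∈ H^1_0.
The interval has length L = 1/2, and Poincaré/coercivity depend only on L. Here a(u, u) = ∫(u')² + (4)·∫u².
Here c = 4 ≥ 1, so a(u,u) = ∫(u')² + c∫u² ≥ ∫(u')² + ∫u² = ||u||_{H^1}², i.e. α = 1 works. No larger α is possible: a(u,u) ≥ α||u||_{H^1}² means (1−α)∫(u')² ≥ (α−c)∫u², and for the modes u_n = sin(nπ(x−x₀)/L) (x₀ the left endpoint) one has ∫u_n²/∫(u_n')² = (L/(nπ))² → 0, so a(u_n,u_n)/||u_n||_{H^1}² → 1. Hence the optimal constant is α = 1.
Therefore α = 1.


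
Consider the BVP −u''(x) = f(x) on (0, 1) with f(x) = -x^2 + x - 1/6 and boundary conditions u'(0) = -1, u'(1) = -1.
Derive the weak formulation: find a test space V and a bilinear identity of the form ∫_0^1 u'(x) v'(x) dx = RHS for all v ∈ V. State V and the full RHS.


V = H^1(0, 1) (v unrestricted at boundary; u is determined up to an additive constant); weak form: ∫_0^1 u'v' dx = ∫_0^1 (-x^2 + x - 1/6) v dx − v(1) + v(0) for all v ∈ V.

Multiply both sides by a test function v and integrate from 0 to 1:
  ∫_0^1 −u''(x) v(x) dx = ∫_0^1 f(x) v(x) dx.
Integrate the LHS by parts once:
  ∫_0^1 −u'' v dx = −[u'(x) v(x)]_0^1 + ∫_0^1 u'(x) v'(x) dx.
Thus ∫_0^1 u'(x) v'(x) dx = ∫_0^1 f(x) v(x) dx + [u'(x) v(x)]_0^1.
Choose V so that boundary terms are either known or forced to vanish.
u has inhomogeneous Neumann u'(0) = -1, u'(1) = -1. [u' v]_0^1 = (-1)·v(1) − (-1)·v(0) = − v(1) + v(0). Take V = H^1(0, 1); boundary term becomes part of RHS.
Weak formulation: find u (satisfying any essential BC) such that ∫_0^1 u'(x) v'(x) dx = ∫_0^1 f v dx − v(1) + v(0) for all v ∈ V (Neumann data are natural BCs: they enter the RHS as boundary terms).
Substituting f(x) = -x^2 + x - 1/6, the right-hand side is ∫_0^1 (-x^2 + x - 1/6) v dx − v(1) + v(0).
Compatibility check (pure Neumann): taking v ≡ 1 ∈ V gives 0 = ∫_0^1 f dx + (-1) − (-1), i.e. ∫_0^1 f dx must equal u'(0) − u'(1) = 0. Indeed ∫_0^1 (-x^2 + x - 1/6) dx = 0, so the data are compatible. The solution is then unique only up to an additive constant (fix it e.g. by requiring ∫_0^1 u dx = 0).


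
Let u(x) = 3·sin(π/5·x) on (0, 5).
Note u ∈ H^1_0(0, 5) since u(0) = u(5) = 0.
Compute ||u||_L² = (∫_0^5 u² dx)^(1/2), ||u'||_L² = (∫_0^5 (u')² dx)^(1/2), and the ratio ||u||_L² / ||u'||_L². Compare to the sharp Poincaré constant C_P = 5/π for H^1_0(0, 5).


||u||_L² / ||u'||_L² = 5/π = C_P.

u(x) = 3·sin(π/5·x), so u'(x) = 3*π*cos(π*x/5)/5.
Writing u(x) = A·sin(kπx/L) with A = 3 and k = 1, use ∫_0^L sin²(kπx/L) dx = L/2 and ∫_0^L cos²(kπx/L) dx = L/2.
u² = 9·sin²(π/5·x) and (u')² = 9*π^2/25·cos²(π/5·x), and each of sin², cos² integrates to L/2 = 5/2 over (0, 5).
∫_0^5 u² dx = 45/2, so ||u||_L² = 3*sqrt(10)/2.
∫_0^5 (u')² dx = 9*π^2/10, so ||u'||_L² = 3*sqrt(10)*π/10.
Ratio ||u||_L² / ||u'||_L² = 5/π.
Sharp Poincaré constant on H^1_0(0, 5) is C_P = L/π = 5/π, achieved by sin(π/5·x).
This is the k = 1 eigenfunction (up to amplitude), so the ratio equals the sharp Poincaré constant exactly.


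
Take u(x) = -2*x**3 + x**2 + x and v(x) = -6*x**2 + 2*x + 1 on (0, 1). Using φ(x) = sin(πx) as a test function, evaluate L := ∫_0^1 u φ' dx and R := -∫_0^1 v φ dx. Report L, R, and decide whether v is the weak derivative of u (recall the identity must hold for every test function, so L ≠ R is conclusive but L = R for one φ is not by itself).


LHS = -24/π^3 + 2/π, RHS = -24/π^3 + 2/π. Yes, v = u' weakly.

u(x) = -2*x**3 + x**2 + x, classical derivative u'(x) = -6*x**2 + 2*x + 1.
φ(x) = sin(πx), so φ'(x) = π*cos(π*x).
Note φ(0) = φ(1) = 0, so the boundary term u·φ vanishes.
LHS = ∫_0^1 u(x) φ'(x) dx = ∫_0^1 (-2*π*x^3*cos(π*x) + π*x^2*cos(π*x) + π*x*cos(π*x)) dx. Term by term:
  ∫_0^1 π*x*cos(π*x) dx = -2/π;  ∫_0^1 π*x^2*cos(π*x) dx = -2/π;  ∫_0^1 -2*π*x^3*cos(π*x) dx = -24/π^3 + 6/π.
Sum: -2/π − 2/π + -24/π^3 + 6/π = -24/π^3 + 2/π.
So LHS = -24/π^3 + 2/π.
∫_0^1 v(x) φ(x) dx = ∫_0^1 (-6*x^2*sin(π*x) + 2*x*sin(π*x) + sin(π*x)) dx. Term by term:
  ∫_0^1 -6*x^2*sin(π*x) dx = -6/π + 24/π^3;  ∫_0^1 2*x*sin(π*x) dx = 2/π;  ∫_0^1 sin(π*x) dx = 2/π.
Sum: -6/π + 24/π^3 + 2/π + 2/π = -2/π + 24/π^3.
So RHS = -∫_0^1 v(x) φ(x) dx = -24/π^3 + 2/π.
LHS = RHS, so the identity holds for this test φ.
Moreover u is smooth here and v(x) = u'(x) = -6*x**2 + 2*x + 1 pointwise, so the identity holds for every test function. Hence v is the weak derivative of u.


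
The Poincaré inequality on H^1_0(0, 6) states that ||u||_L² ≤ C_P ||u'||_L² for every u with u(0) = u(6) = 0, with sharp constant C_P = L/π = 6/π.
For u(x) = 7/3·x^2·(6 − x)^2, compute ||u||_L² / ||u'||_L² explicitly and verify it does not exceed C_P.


||u||_L² / ||u'||_L² = sqrt(3) < C_P = 6/π.

u(x) = 7/3·x^2·(6 − x)^2, so u'(x) = 28*x*(x - 6)*(x - 3)/3.
u(x) = 7/3·x^2·(6 − x)^2 vanishes at x = 0 and x = 6, so u ∈ H^1_0(0, 6). Differentiate via the product rule and integrate the resulting polynomials term by term.
  ∫_0^6 u² dx = ∫_0^6 (49*x^8/9 - 392*x^7/3 + 1176*x^6 - 4704*x^5 + 7056*x^4) dx. Term by term:
    ∫_0^6 49*x^8/9 dx = 6096384;  ∫_0^6 -392*x^7/3 dx = -27433728;  ∫_0^6 1176*x^6 dx = 47029248;
    ∫_0^6 -4704*x^5 dx = -36578304;  ∫_0^6 7056*x^4 dx = 54867456/5.
  Sum: 6096384 − 27433728 + 47029248 − 36578304 + 54867456/5 = 435456/5.
  ∫_0^6 (u')² dx = ∫_0^6 (784*x^6/9 - 1568*x^5 + 10192*x^4 - 28224*x^3 + 28224*x^2) dx. Term by term:
    ∫_0^6 784*x^6/9 dx = 3483648;  ∫_0^6 -1568*x^5 dx = -12192768;  ∫_0^6 10192*x^4 dx = 79252992/5;
    ∫_0^6 -28224*x^3 dx = -9144576;  ∫_0^6 28224*x^2 dx = 2032128.
  Sum: 3483648 − 12192768 + 79252992/5 − 9144576 + 2032128 = 145152/5.
∫_0^6 u² dx = 435456/5, so ||u||_L² = 144*sqrt(105)/5.
∫_0^6 (u')² dx = 145152/5, so ||u'||_L² = 144*sqrt(35)/5.
Ratio ||u||_L² / ||u'||_L² = sqrt(3).
Sharp Poincaré constant on H^1_0(0, 6) is C_P = L/π = 6/π, achieved by sin(π/6·x).
A polynomial bump cannot attain the sharp Poincaré constant (only the first sine eigenfunction does), so the ratio is strictly less than C_P, consistent with ||u||_L² ≤ C_P ||u'||_L².


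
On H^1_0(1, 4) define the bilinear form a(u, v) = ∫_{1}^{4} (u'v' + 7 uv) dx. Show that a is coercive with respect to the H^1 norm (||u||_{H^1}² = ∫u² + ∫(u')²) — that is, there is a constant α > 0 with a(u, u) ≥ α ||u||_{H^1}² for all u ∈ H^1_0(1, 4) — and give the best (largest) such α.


α = 1

Coercivity of a(·,·) on H^1_0(1, 4) means a(u, u) ≥ α ||u||_{H^1}² for every u ∈ H^1_0.
The interval has length L = 3, and Poincaré/coercivity depend only on L. Here a(u, u) = ∫(u')² + (7)·∫u².
Here c = 7 ≥ 1, so a(u,u) = ∫(u')² + c∫u² ≥ ∫(u')² + ∫u² = ||u||_{H^1}², i.e. α = 1 works. No larger α is possible: a(u,u) ≥ α||u||_{H^1}² means (1−α)∫(u')² ≥ (α−c)∫u², and for the modes u_n = sin(nπ(x−x₀)/L) (x₀ the left endpoint) one has ∫u_n²/∫(u_n')² = (L/(nπ))² → 0, so a(u_n,u_n)/||u_n||_{H^1}² → 1. Hence the optimal constant is α = 1.
Therefore α = 1.


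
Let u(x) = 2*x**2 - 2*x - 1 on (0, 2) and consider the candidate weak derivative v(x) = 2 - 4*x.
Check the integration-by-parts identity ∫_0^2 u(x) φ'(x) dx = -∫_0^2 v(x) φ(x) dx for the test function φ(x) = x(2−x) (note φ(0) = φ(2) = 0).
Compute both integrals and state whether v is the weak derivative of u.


LHS = -8/3, RHS = 8/3. No, v is not the weak derivative of u.

u(x) = 2*x**2 - 2*x - 1, classical derivative u'(x) = 4*x - 2.
φ(x) = x(2−x), so φ'(x) = 2 - 2*x.
Note φ(0) = φ(2) = 0, so the boundary term u·φ vanishes.
LHS = ∫_0^2 u(x) φ'(x) dx = ∫_0^2 (-4*x^3 + 8*x^2 - 2*x - 2) dx. Term by term:
  ∫_0^2 -4*x^3 dx = -16;  ∫_0^2 8*x^2 dx = 64/3;  ∫_0^2 -2*x dx = -4;
  ∫_0^2 -2 dx = -4.
Sum: -16 + 64/3 − 4 − 4 = -8/3.
So LHS = -8/3.
∫_0^2 v(x) φ(x) dx = ∫_0^2 (4*x^3 - 10*x^2 + 4*x) dx. Term by term:
  ∫_0^2 4*x^3 dx = 16;  ∫_0^2 -10*x^2 dx = -80/3;  ∫_0^2 4*x dx = 8.
Sum: 16 − 80/3 + 8 = -8/3.
So RHS = -∫_0^2 v(x) φ(x) dx = 8/3.
LHS − RHS = -16/3 ≠ 0, so the identity fails.
(For a valid weak derivative the identity must hold for EVERY test function, in particular this one. The failure shows v is NOT the weak derivative of u.)
Correct weak derivative would be u'(x) = 4*x - 2.


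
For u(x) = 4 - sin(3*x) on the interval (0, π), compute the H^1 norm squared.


||u||_{H^1(0,π)}^2 = -16/3 + 21*π

u'(x) = -3*cos(3*x).
Expand u² and (u')² and integrate term by term on (0, π), using: for integers n ≥ 1, ∫_0^π sin²(nx) dx = ∫_0^π cos²(nx) dx = π/2; for n ≠ n', ∫_0^π sin(nx)sin(n'x) dx = ∫_0^π cos(nx)cos(n'x) dx = 0; and by product-to-sum, ∫_0^π sin(nx)cos(n'x) dx = ½∫_0^π [sin((n+n')x) + sin((n−n')x)] dx, which is 0 when n+n' is even and 2n/(n²−n'²) when n+n' is odd (it need not vanish on (0, π)). For the constant mode: ∫_0^π 1 dx = π, ∫_0^π cos(nx) dx = 0, ∫_0^π sin(nx) dx = (1−(−1)^n)/n.
  u² squared terms: (4)²·∫1 dx = 16·π = 16*π;  (-1)²·∫sin(3x)² dx = 1·π/2 = π/2.
  u² cross terms: 2·(4)·(-1)·∫1·sin(3x) dx = -8·(2/3) = -16/3.
  So ∫_0^π u² dx = 16*π + π/2 − 16/3 = -16/3 + 33*π/2.
  (u')² squared terms: (-3)²·∫cos(3x)² dx = 9·π/2 = 9*π/2.
  So ∫_0^π (u')² dx = 9*π/2.
||u||_{H^1}^2 = (-16/3 + 33*π/2) + (9*π/2) = -16/3 + 21*π.


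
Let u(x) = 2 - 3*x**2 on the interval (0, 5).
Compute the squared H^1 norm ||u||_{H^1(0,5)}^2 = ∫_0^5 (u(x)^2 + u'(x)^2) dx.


||u||_{H^1}^2 = 6645

The H^1 norm (squared) on an interval (0, L) is
  ||u||_{H^1}^2 = ∫_0^L u(x)^2 dx + ∫_0^L u'(x)^2 dx.
Compute u'(x) = -6*x.
Then u(x)^2 = 9*x**4 - 12*x**2 + 4 and u'(x)^2 = 36*x**2.
Integrate each monomial from 0 to 5 using ∫_0^5 c·x^n dx = c·5^(n+1)/(n+1):
  ∫_0^5 u(x)^2 dx = ∫_0^5 (9*x^4 - 12*x^2 + 4) dx. Term by term:
    ∫_0^5 9*x^4 dx = 5625;  ∫_0^5 -12*x^2 dx = -500;  ∫_0^5 4 dx = 20.
  Sum: 5625 − 500 + 20 = 5145.
  ∫_0^5 u'(x)^2 dx = ∫_0^5 (36*x^2) dx. Term by term:
    ∫_0^5 36*x^2 dx = 1500.
Adding: ||u||_{H^1}^2 = 5145 + 1500 = 6645.


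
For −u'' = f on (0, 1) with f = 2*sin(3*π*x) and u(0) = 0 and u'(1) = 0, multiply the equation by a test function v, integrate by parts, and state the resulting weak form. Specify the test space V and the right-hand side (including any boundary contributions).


V = {v ∈ H^1(0, 1) : v(0) = 0} (test functions vanish at x = 0 where u is specified); weak form: ∫_0^1 u'v' dx = ∫_0^1 (2*sin(3*π*x)) v dx for all v ∈ V.

Multiply both sides by a test function v and integrate from 0 to 1:
  ∫_0^1 −u''(x) v(x) dx = ∫_0^1 f(x) v(x) dx.
Integrate the LHS by parts once:
  ∫_0^1 −u'' v dx = −[u'(x) v(x)]_0^1 + ∫_0^1 u'(x) v'(x) dx.
Thus ∫_0^1 u'(x) v'(x) dx = ∫_0^1 f(x) v(x) dx + [u'(x) v(x)]_0^1.
Choose V so that boundary terms are either known or forced to vanish.
Mixed BC: u(0) = 0 (Dirichlet) and u'(1) = 0 (Neumann). Define V = {v ∈ H^1(0, 1) : v(0) = 0}. Then [u' v]_0^1 = u'(1)·v(1) − u'(0)·0 = 0.
Weak formulation: find u (satisfying any essential BC) such that ∫_0^1 u'(x) v'(x) dx = ∫_0^1 f v dx for all v ∈ V (Dirichlet at 0 absorbed into V; the Neumann datum at x = 1 is zero, so no boundary term remains).
Substituting f(x) = 2*sin(3*π*x), the right-hand side is ∫_0^1 (2*sin(3*π*x)) v dx.


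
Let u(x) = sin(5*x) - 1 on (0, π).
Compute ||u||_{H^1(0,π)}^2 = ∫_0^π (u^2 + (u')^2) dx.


||u||_{H^1(0,π)}^2 = -4/5 + 14*π

u'(x) = 5*cos(5*x).
Expand u² and (u')² and integrate term by term on (0, π), using: for integers n ≥ 1, ∫_0^π sin²(nx) dx = ∫_0^π cos²(nx) dx = π/2; for n ≠ n', ∫_0^π sin(nx)sin(n'x) dx = ∫_0^π cos(nx)cos(n'x) dx = 0; and by product-to-sum, ∫_0^π sin(nx)cos(n'x) dx = ½∫_0^π [sin((n+n')x) + sin((n−n')x)] dx, which is 0 when n+n' is even and 2n/(n²−n'²) when n+n' is odd (it need not vanish on (0, π)). For the constant mode: ∫_0^π 1 dx = π, ∫_0^π cos(nx) dx = 0, ∫_0^π sin(nx) dx = (1−(−1)^n)/n.
  u² squared terms: (-1)²·∫1 dx = 1·π = π;  (1)²·∫sin(5x)² dx = 1·π/2 = π/2.
  u² cross terms: 2·(-1)·(1)·∫1·sin(5x) dx = -2·(2/5) = -4/5.
  So ∫_0^π u² dx = π + π/2 − 4/5 = -4/5 + 3*π/2.
  (u')² squared terms: (5)²·∫cos(5x)² dx = 25·π/2 = 25*π/2.
  So ∫_0^π (u')² dx = 25*π/2.
||u||_{H^1}^2 = (-4/5 + 3*π/2) + (25*π/2) = -4/5 + 14*π.


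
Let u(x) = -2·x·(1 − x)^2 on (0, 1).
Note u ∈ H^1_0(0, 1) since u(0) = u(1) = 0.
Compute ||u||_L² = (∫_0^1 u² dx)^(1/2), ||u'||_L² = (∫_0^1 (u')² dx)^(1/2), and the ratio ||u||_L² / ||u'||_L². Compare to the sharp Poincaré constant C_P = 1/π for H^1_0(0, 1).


||u||_L² / ||u'||_L² = sqrt(14)/14 < C_P = 1/π.

u(x) = -2·x·(1 − x)^2, so u'(x) = 2*(1 - 3*x)*(x - 1).
u(x) = -2·x·(1 − x)^2 vanishes at x = 0 and x = 1, so u ∈ H^1_0(0, 1). Differentiate via the product rule and integrate the resulting polynomials term by term.
  ∫_0^1 u² dx = ∫_0^1 (4*x^6 - 16*x^5 + 24*x^4 - 16*x^3 + 4*x^2) dx. Term by term:
    ∫_0^1 4*x^6 dx = 4/7;  ∫_0^1 -16*x^5 dx = -8/3;  ∫_0^1 24*x^4 dx = 24/5;
    ∫_0^1 -16*x^3 dx = -4;  ∫_0^1 4*x^2 dx = 4/3.
  Sum: 4/7 − 8/3 + 24/5 − 4 + 4/3 = 4/105.
  ∫_0^1 (u')² dx = ∫_0^1 (36*x^4 - 96*x^3 + 88*x^2 - 32*x + 4) dx. Term by term:
    ∫_0^1 36*x^4 dx = 36/5;  ∫_0^1 -96*x^3 dx = -24;  ∫_0^1 88*x^2 dx = 88/3;
    ∫_0^1 -32*x dx = -16;  ∫_0^1 4 dx = 4.
  Sum: 36/5 − 24 + 88/3 − 16 + 4 = 8/15.
∫_0^1 u² dx = 4/105, so ||u||_L² = 2*sqrt(105)/105.
∫_0^1 (u')² dx = 8/15, so ||u'||_L² = 2*sqrt(30)/15.
Ratio ||u||_L² / ||u'||_L² = sqrt(14)/14.
Sharp Poincaré constant on H^1_0(0, 1) is C_P = L/π = 1/π, achieved by sin(π·x).
A polynomial bump cannot attain the sharp Poincaré constant (only the first sine eigenfunction does), so the ratio is strictly less than C_P, consistent with ||u||_L² ≤ C_P ||u'||_L².


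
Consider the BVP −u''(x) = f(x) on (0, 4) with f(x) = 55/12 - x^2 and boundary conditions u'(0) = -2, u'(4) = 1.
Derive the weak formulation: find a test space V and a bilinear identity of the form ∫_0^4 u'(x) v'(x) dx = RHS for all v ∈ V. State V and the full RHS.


V = H^1(0, 4) (v unrestricted at boundary; u is determined up to an additive constant); weak form: ∫_0^4 u'v' dx = ∫_0^4 (55/12 - x^2) v dx + v(4) + 2·v(0) for all v ∈ V.

Multiply both sides by a test function v and integrate from 0 to 4:
  ∫_0^4 −u''(x) v(x) dx = ∫_0^4 f(x) v(x) dx.
Integrate the LHS by parts once:
  ∫_0^4 −u'' v dx = −[u'(x) v(x)]_0^4 + ∫_0^4 u'(x) v'(x) dx.
Thus ∫_0^4 u'(x) v'(x) dx = ∫_0^4 f(x) v(x) dx + [u'(x) v(x)]_0^4.
Choose V so that boundary terms are either known or forced to vanish.
u has inhomogeneous Neumann u'(0) = -2, u'(4) = 1. [u' v]_0^4 = (1)·v(4) − (-2)·v(0) = v(4) + 2·v(0). Take V = H^1(0, 4); boundary term becomes part of RHS.
Weak formulation: find u (satisfying any essential BC) such that ∫_0^4 u'(x) v'(x) dx = ∫_0^4 f v dx + v(4) + 2·v(0) for all v ∈ V (Neumann data are natural BCs: they enter the RHS as boundary terms).
Substituting f(x) = 55/12 - x^2, the right-hand side is ∫_0^4 (55/12 - x^2) v dx + v(4) + 2·v(0).
Compatibility check (pure Neumann): taking v ≡ 1 ∈ V gives 0 = ∫_0^4 f dx + (1) − (-2), i.e. ∫_0^4 f dx must equal u'(0) − u'(4) = -3. Indeed ∫_0^4 (55/12 - x^2) dx = -3, so the data are compatible. The solution is then unique only up to an additive constant (fix it e.g. by requiring ∫_0^4 u dx = 0).


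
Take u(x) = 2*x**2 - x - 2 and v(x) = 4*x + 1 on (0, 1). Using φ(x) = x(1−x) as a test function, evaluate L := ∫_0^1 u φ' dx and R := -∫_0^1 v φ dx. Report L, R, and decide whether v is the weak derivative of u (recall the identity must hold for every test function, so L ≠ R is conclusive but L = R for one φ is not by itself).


LHS = -1/6, RHS = -1/2. No, v is not the weak derivative of u.

u(x) = 2*x**2 - x - 2, classical derivative u'(x) = 4*x - 1.
φ(x) = x(1−x), so φ'(x) = 1 - 2*x.
Note φ(0) = φ(1) = 0, so the boundary term u·φ vanishes.
LHS = ∫_0^1 u(x) φ'(x) dx = ∫_0^1 (-4*x^3 + 4*x^2 + 3*x - 2) dx. Term by term:
  ∫_0^1 -4*x^3 dx = -1;  ∫_0^1 4*x^2 dx = 4/3;  ∫_0^1 3*x dx = 3/2;
  ∫_0^1 -2 dx = -2.
Sum: -1 + 4/3 + 3/2 − 2 = -1/6.
So LHS = -1/6.
∫_0^1 v(x) φ(x) dx = ∫_0^1 (-4*x^3 + 3*x^2 + x) dx. Term by term:
  ∫_0^1 -4*x^3 dx = -1;  ∫_0^1 3*x^2 dx = 1;  ∫_0^1 x dx = 1/2.
Sum: -1 + 1 + 1/2 = 1/2.
So RHS = -∫_0^1 v(x) φ(x) dx = -1/2.
LHS − RHS = 1/3 ≠ 0, so the identity fails.
(For a valid weak derivative the identity must hold for EVERY test function, in particular this one. The failure shows v is NOT the weak derivative of u.)
Correct weak derivative would be u'(x) = 4*x - 1.


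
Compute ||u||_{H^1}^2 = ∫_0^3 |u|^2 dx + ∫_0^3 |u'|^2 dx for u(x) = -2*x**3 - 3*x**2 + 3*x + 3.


||u||_{H^1}^2 = 353781/70

The H^1 norm (squared) on an interval (0, L) is
  ||u||_{H^1}^2 = ∫_0^L u(x)^2 dx + ∫_0^L u'(x)^2 dx.
Compute u'(x) = -6*x**2 - 6*x + 3.
Then u(x)^2 = 4*x**6 + 12*x**5 - 3*x**4 - 30*x**3 - 9*x**2 + 18*x + 9 and u'(x)^2 = 36*x**4 + 72*x**3 - 36*x + 9.
Integrate each monomial from 0 to 3 using ∫_0^3 c·x^n dx = c·3^(n+1)/(n+1):
  ∫_0^3 u(x)^2 dx = ∫_0^3 (4*x^6 + 12*x^5 - 3*x^4 - 30*x^3 - 9*x^2 + 18*x + 9) dx. Term by term:
    ∫_0^3 4*x^6 dx = 8748/7;  ∫_0^3 12*x^5 dx = 1458;  ∫_0^3 -3*x^4 dx = -729/5;
    ∫_0^3 -30*x^3 dx = -1215/2;  ∫_0^3 -9*x^2 dx = -81;  ∫_0^3 18*x dx = 81;
    ∫_0^3 9 dx = 27.
  Sum: 8748/7 + 1458 − 729/5 − 1215/2 − 81 + 81 + 27 = 138699/70.
  ∫_0^3 u'(x)^2 dx = ∫_0^3 (36*x^4 + 72*x^3 - 36*x + 9) dx. Term by term:
    ∫_0^3 36*x^4 dx = 8748/5;  ∫_0^3 72*x^3 dx = 1458;  ∫_0^3 -36*x dx = -162;
    ∫_0^3 9 dx = 27.
  Sum: 8748/5 + 1458 − 162 + 27 = 15363/5.
Adding: ||u||_{H^1}^2 = 138699/70 + 15363/5 = 353781/70.


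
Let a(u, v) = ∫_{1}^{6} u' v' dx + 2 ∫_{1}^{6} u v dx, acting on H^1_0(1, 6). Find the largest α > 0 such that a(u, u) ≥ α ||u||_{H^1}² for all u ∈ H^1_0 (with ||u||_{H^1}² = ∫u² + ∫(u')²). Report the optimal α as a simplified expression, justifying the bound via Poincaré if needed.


α = 1

Coercivity of a(·,·) on H^1_0(1, 6) means a(u, u) ≥ α ||u||_{H^1}² for every u ∈ H^1_0.
The interval has length L = 5, and Poincaré/coercivity depend only on L. Here a(u, u) = ∫(u')² + (2)·∫u².
Here c = 2 ≥ 1, so a(u,u) = ∫(u')² + c∫u² ≥ ∫(u')² + ∫u² = ||u||_{H^1}², i.e. α = 1 works. No larger α is possible: a(u,u) ≥ α||u||_{H^1}² means (1−α)∫(u')² ≥ (α−c)∫u², and for the modes u_n = sin(nπ(x−x₀)/L) (x₀ the left endpoint) one has ∫u_n²/∫(u_n')² = (L/(nπ))² → 0, so a(u_n,u_n)/||u_n||_{H^1}² → 1. Hence the optimal constant is α = 1.
Therefore α = 1.


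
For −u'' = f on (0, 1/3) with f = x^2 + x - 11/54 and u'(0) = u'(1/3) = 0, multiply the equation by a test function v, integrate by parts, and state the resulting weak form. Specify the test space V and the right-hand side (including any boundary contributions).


V = H^1(0, 1/3) (no boundary constraint on v; u is determined up to an additive constant); weak form: ∫_0^1/3 u'v' dx = ∫_0^1/3 (x^2 + x - 11/54) v dx for all v ∈ V.

Multiply both sides by a test function v and integrate from 0 to 1/3:
  ∫_0^1/3 −u''(x) v(x) dx = ∫_0^1/3 f(x) v(x) dx.
Integrate the LHS by parts once:
  ∫_0^1/3 −u'' v dx = −[u'(x) v(x)]_0^1/3 + ∫_0^1/3 u'(x) v'(x) dx.
Thus ∫_0^1/3 u'(x) v'(x) dx = ∫_0^1/3 f(x) v(x) dx + [u'(x) v(x)]_0^1/3.
Choose V so that boundary terms are either known or forced to vanish.
u has homogeneous Neumann: u'(0) = u'(1/3) = 0. So [u' v]_0^1/3 = 0·v(1/3) − 0·v(0) = 0 for any v; take V = H^1(0, 1/3).
Weak formulation: find u (satisfying any essential BC) such that ∫_0^1/3 u'(x) v'(x) dx = ∫_0^1/3 f v dx for all v ∈ V (homogeneous Neumann, so boundary terms vanish).
Substituting f(x) = x^2 + x - 11/54, the right-hand side is ∫_0^1/3 (x^2 + x - 11/54) v dx.
Compatibility check (pure Neumann): taking v ≡ 1 ∈ V gives 0 = ∫_0^1/3 f dx + (0) − (0), i.e. ∫_0^1/3 f dx must equal u'(0) − u'(1/3) = 0. Indeed ∫_0^1/3 (x^2 + x - 11/54) dx = 0, so the data are compatible. The solution is then unique only up to an additive constant (fix it e.g. by requiring ∫_0^1/3 u dx = 0).


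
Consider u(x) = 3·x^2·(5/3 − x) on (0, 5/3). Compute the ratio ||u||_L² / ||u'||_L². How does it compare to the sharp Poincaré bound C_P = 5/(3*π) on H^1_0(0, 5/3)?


||u||_L² / ||u'||_L² = 5*sqrt(14)/42 < C_P = 5/(3*π).

u(x) = 3·x^2·(5/3 − x), so u'(x) = x*(10 - 9*x).
u(x) = 3·x^2·(5/3 − x) vanishes at x = 0 and x = 5/3, so u ∈ H^1_0(0, 5/3). Differentiate via the product rule and integrate the resulting polynomials term by term.
  ∫_0^5/3 u² dx = ∫_0^5/3 (9*x^6 - 30*x^5 + 25*x^4) dx. Term by term:
    ∫_0^5/3 9*x^6 dx = 78125/1701;  ∫_0^5/3 -30*x^5 dx = -78125/729;  ∫_0^5/3 25*x^4 dx = 15625/243.
  Sum: 78125/1701 − 78125/729 + 15625/243 = 15625/5103.
  ∫_0^5/3 (u')² dx = ∫_0^5/3 (81*x^4 - 180*x^3 + 100*x^2) dx. Term by term:
    ∫_0^5/3 81*x^4 dx = 625/3;  ∫_0^5/3 -180*x^3 dx = -3125/9;  ∫_0^5/3 100*x^2 dx = 12500/81.
  Sum: 625/3 − 3125/9 + 12500/81 = 1250/81.
∫_0^5/3 u² dx = 15625/5103, so ||u||_L² = 125*sqrt(7)/189.
∫_0^5/3 (u')² dx = 1250/81, so ||u'||_L² = 25*sqrt(2)/9.
Ratio ||u||_L² / ||u'||_L² = 5*sqrt(14)/42.
Sharp Poincaré constant on H^1_0(0, 5/3) is C_P = L/π = 5/(3*π), achieved by sin(3*π/5·x).
A polynomial bump cannot attain the sharp Poincaré constant (only the first sine eigenfunction does), so the ratio is strictly less than C_P, consistent with ||u||_L² ≤ C_P ||u'||_L².


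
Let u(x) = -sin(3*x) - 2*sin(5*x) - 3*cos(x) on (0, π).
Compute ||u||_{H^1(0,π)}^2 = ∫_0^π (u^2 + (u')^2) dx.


||u||_{H^1(0,π)}^2 = 66*π

u'(x) = 3*sin(x) - 3*cos(3*x) - 10*cos(5*x).
Expand u² and (u')² and integrate term by term on (0, π), using: for integers n ≥ 1, ∫_0^π sin²(nx) dx = ∫_0^π cos²(nx) dx = π/2; for n ≠ n', ∫_0^π sin(nx)sin(n'x) dx = ∫_0^π cos(nx)cos(n'x) dx = 0; and by product-to-sum, ∫_0^π sin(nx)cos(n'x) dx = ½∫_0^π [sin((n+n')x) + sin((n−n')x)] dx, which is 0 when n+n' is even and 2n/(n²−n'²) when n+n' is odd (it need not vanish on (0, π)).
  u² squared terms: (-1)²·∫sin(3x)² dx = 1·π/2 = π/2;  (-3)²·∫cos(x)² dx = 9·π/2 = 9*π/2;  (-2)²·∫sin(5x)² dx = 4·π/2 = 2*π.
  u² cross terms: 2·(-1)·(-3)·∫sin(3x)·cos(x) dx = 6·(0) = 0;  2·(-1)·(-2)·∫sin(3x)·sin(5x) dx = 4·(0) = 0;  2·(-3)·(-2)·∫cos(x)·sin(5x) dx = 12·(0) = 0.
  So ∫_0^π u² dx = π/2 + 9*π/2 + 2*π + 0 + 0 + 0 = 7*π.
  (u')² squared terms: (-10)²·∫cos(5x)² dx = 100·π/2 = 50*π;  (-3)²·∫cos(3x)² dx = 9·π/2 = 9*π/2;  (3)²·∫sin(x)² dx = 9·π/2 = 9*π/2.
  (u')² cross terms: 2·(-10)·(-3)·∫cos(5x)·cos(3x) dx = 60·(0) = 0;  2·(-10)·(3)·∫cos(5x)·sin(x) dx = -60·(0) = 0;  2·(-3)·(3)·∫cos(3x)·sin(x) dx = -18·(0) = 0.
  So ∫_0^π (u')² dx = 50*π + 9*π/2 + 9*π/2 + 0 + 0 + 0 = 59*π.
||u||_{H^1}^2 = (7*π) + (59*π) = 66*π.


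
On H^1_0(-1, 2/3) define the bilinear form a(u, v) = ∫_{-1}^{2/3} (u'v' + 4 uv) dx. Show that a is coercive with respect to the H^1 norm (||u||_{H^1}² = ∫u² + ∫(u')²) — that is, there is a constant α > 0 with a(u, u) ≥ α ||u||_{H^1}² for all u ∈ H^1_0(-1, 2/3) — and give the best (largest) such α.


α = 1

Coercivity of a(·,·) on H^1_0(-1, 2/3) means a(u, u) ≥ α ||u||_{H^1}² for every u ∈ H^1_0.
The interval has length L = 5/3, and Poincaré/coercivity depend only on L. Here a(u, u) = ∫(u')² + (4)·∫u².
Here c = 4 ≥ 1, so a(u,u) = ∫(u')² + c∫u² ≥ ∫(u')² + ∫u² = ||u||_{H^1}², i.e. α = 1 works. No larger α is possible: a(u,u) ≥ α||u||_{H^1}² means (1−α)∫(u')² ≥ (α−c)∫u², and for the modes u_n = sin(nπ(x−x₀)/L) (x₀ the left endpoint) one has ∫u_n²/∫(u_n')² = (L/(nπ))² → 0, so a(u_n,u_n)/||u_n||_{H^1}² → 1. Hence the optimal constant is α = 1.
Therefore α = 1.


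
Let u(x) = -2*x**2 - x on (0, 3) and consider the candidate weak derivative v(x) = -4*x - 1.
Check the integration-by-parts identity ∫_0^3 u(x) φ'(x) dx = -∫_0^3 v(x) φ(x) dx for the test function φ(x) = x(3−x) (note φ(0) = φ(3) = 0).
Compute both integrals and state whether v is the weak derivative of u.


LHS = 63/2, RHS = 63/2. Yes, v = u' weakly.

u(x) = -2*x**2 - x, classical derivative u'(x) = -4*x - 1.
φ(x) = x(3−x), so φ'(x) = 3 - 2*x.
Note φ(0) = φ(3) = 0, so the boundary term u·φ vanishes.
LHS = ∫_0^3 u(x) φ'(x) dx = ∫_0^3 (4*x^3 - 4*x^2 - 3*x) dx. Term by term:
  ∫_0^3 4*x^3 dx = 81;  ∫_0^3 -4*x^2 dx = -36;  ∫_0^3 -3*x dx = -27/2.
Sum: 81 − 36 − 27/2 = 63/2.
So LHS = 63/2.
∫_0^3 v(x) φ(x) dx = ∫_0^3 (4*x^3 - 11*x^2 - 3*x) dx. Term by term:
  ∫_0^3 4*x^3 dx = 81;  ∫_0^3 -11*x^2 dx = -99;  ∫_0^3 -3*x dx = -27/2.
Sum: 81 − 99 − 27/2 = -63/2.
So RHS = -∫_0^3 v(x) φ(x) dx = 63/2.
LHS = RHS, so the identity holds for this test φ.
Moreover u is smooth here and v(x) = u'(x) = -4*x - 1 pointwise, so the identity holds for every test function. Hence v is the weak derivative of u.


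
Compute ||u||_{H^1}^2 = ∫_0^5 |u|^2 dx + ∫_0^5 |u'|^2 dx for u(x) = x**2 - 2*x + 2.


||u||_{H^1}^2 = 340

The H^1 norm (squared) on an interval (0, L) is
  ||u||_{H^1}^2 = ∫_0^L u(x)^2 dx + ∫_0^L u'(x)^2 dx.
Compute u'(x) = 2*x - 2.
Then u(x)^2 = x**4 - 4*x**3 + 8*x**2 - 8*x + 4 and u'(x)^2 = 4*x**2 - 8*x + 4.
Integrate each monomial from 0 to 5 using ∫_0^5 c·x^n dx = c·5^(n+1)/(n+1):
  ∫_0^5 u(x)^2 dx = ∫_0^5 (x^4 - 4*x^3 + 8*x^2 - 8*x + 4) dx. Term by term:
    ∫_0^5 x^4 dx = 625;  ∫_0^5 -4*x^3 dx = -625;  ∫_0^5 8*x^2 dx = 1000/3;
    ∫_0^5 -8*x dx = -100;  ∫_0^5 4 dx = 20.
  Sum: 625 − 625 + 1000/3 − 100 + 20 = 760/3.
  ∫_0^5 u'(x)^2 dx = ∫_0^5 (4*x^2 - 8*x + 4) dx. Term by term:
    ∫_0^5 4*x^2 dx = 500/3;  ∫_0^5 -8*x dx = -100;  ∫_0^5 4 dx = 20.
  Sum: 500/3 − 100 + 20 = 260/3.
Adding: ||u||_{H^1}^2 = 760/3 + 260/3 = 340.


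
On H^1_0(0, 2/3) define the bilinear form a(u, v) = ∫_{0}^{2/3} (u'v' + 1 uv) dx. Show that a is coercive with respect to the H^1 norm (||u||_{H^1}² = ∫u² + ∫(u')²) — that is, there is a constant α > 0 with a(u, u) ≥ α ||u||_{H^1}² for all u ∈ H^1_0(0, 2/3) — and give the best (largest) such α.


α = 1

Coercivity of a(·,·) on H^1_0(0, 2/3) means a(u, u) ≥ α ||u||_{H^1}² for every u ∈ H^1_0.
The interval has length L = 2/3, and Poincaré/coercivity depend only on L. Here a(u, u) = ∫(u')² + (1)·∫u².
Here c = 1 ≥ 1, so a(u,u) = ∫(u')² + c∫u² ≥ ∫(u')² + ∫u² = ||u||_{H^1}², i.e. α = 1 works. No larger α is possible: a(u,u) ≥ α||u||_{H^1}² means (1−α)∫(u')² ≥ (α−c)∫u², and for the modes u_n = sin(nπ(x−x₀)/L) (x₀ the left endpoint) one has ∫u_n²/∫(u_n')² = (L/(nπ))² → 0, so a(u_n,u_n)/||u_n||_{H^1}² → 1. Hence the optimal constant is α = 1.
Therefore α = 1.


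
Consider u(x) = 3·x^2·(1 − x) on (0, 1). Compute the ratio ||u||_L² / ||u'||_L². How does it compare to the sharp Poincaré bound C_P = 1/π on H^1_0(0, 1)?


||u||_L² / ||u'||_L² = sqrt(14)/14 < C_P = 1/π.

u(x) = 3·x^2·(1 − x), so u'(x) = 3*x*(2 - 3*x).
u(x) = 3·x^2·(1 − x) vanishes at x = 0 and x = 1, so u ∈ H^1_0(0, 1). Differentiate via the product rule and integrate the resulting polynomials term by term.
  ∫_0^1 u² dx = ∫_0^1 (9*x^6 - 18*x^5 + 9*x^4) dx. Term by term:
    ∫_0^1 9*x^6 dx = 9/7;  ∫_0^1 -18*x^5 dx = -3;  ∫_0^1 9*x^4 dx = 9/5.
  Sum: 9/7 − 3 + 9/5 = 3/35.
  ∫_0^1 (u')² dx = ∫_0^1 (81*x^4 - 108*x^3 + 36*x^2) dx. Term by term:
    ∫_0^1 81*x^4 dx = 81/5;  ∫_0^1 -108*x^3 dx = -27;  ∫_0^1 36*x^2 dx = 12.
  Sum: 81/5 − 27 + 12 = 6/5.
∫_0^1 u² dx = 3/35, so ||u||_L² = sqrt(105)/35.
∫_0^1 (u')² dx = 6/5, so ||u'||_L² = sqrt(30)/5.
Ratio ||u||_L² / ||u'||_L² = sqrt(14)/14.
Sharp Poincaré constant on H^1_0(0, 1) is C_P = L/π = 1/π, achieved by sin(π·x).
A polynomial bump cannot attain the sharp Poincaré constant (only the first sine eigenfunction does), so the ratio is strictly less than C_P, consistent with ||u||_L² ≤ C_P ||u'||_L².


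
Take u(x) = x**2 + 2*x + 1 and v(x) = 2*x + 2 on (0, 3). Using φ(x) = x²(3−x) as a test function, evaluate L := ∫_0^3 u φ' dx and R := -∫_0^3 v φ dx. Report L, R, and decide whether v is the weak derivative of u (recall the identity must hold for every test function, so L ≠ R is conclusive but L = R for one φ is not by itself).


LHS = -189/5, RHS = -189/5. Yes, v = u' weakly.

u(x) = x**2 + 2*x + 1, classical derivative u'(x) = 2*x + 2.
φ(x) = x²(3−x), so φ'(x) = 3*x*(2 - x).
Note φ(0) = φ(3) = 0, so the boundary term u·φ vanishes.
LHS = ∫_0^3 u(x) φ'(x) dx = ∫_0^3 (-3*x^4 + 9*x^2 + 6*x) dx. Term by term:
  ∫_0^3 -3*x^4 dx = -729/5;  ∫_0^3 9*x^2 dx = 81;  ∫_0^3 6*x dx = 27.
Sum: -729/5 + 81 + 27 = -189/5.
So LHS = -189/5.
∫_0^3 v(x) φ(x) dx = ∫_0^3 (-2*x^4 + 4*x^3 + 6*x^2) dx. Term by term:
  ∫_0^3 -2*x^4 dx = -486/5;  ∫_0^3 4*x^3 dx = 81;  ∫_0^3 6*x^2 dx = 54.
Sum: -486/5 + 81 + 54 = 189/5.
So RHS = -∫_0^3 v(x) φ(x) dx = -189/5.
LHS = RHS, so the identity holds for this test φ.
Moreover u is smooth here and v(x) = u'(x) = 2*x + 2 pointwise, so the identity holds for every test function. Hence v is the weak derivative of u.


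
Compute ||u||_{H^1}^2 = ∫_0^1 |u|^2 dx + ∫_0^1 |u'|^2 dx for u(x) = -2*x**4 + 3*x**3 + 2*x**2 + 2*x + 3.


||u||_{H^1}^2 = 17408/315

The H^1 norm (squared) on an interval (0, L) is
  ||u||_{H^1}^2 = ∫_0^L u(x)^2 dx + ∫_0^L u'(x)^2 dx.
Compute u'(x) = -8*x**3 + 9*x**2 + 4*x + 2.
Then u(x)^2 = 4*x**8 - 12*x**7 + x**6 + 4*x**5 + 4*x**4 + 26*x**3 + 16*x**2 + 12*x + 9 and u'(x)^2 = 64*x**6 - 144*x**5 + 17*x**4 + 40*x**3 + 52*x**2 + 16*x + 4.
Integrate each monomial from 0 to 1 using ∫_0^1 c·x^n dx = c·1^(n+1)/(n+1):
  ∫_0^1 u(x)^2 dx = ∫_0^1 (4*x^8 - 12*x^7 + x^6 + 4*x^5 + 4*x^4 + 26*x^3 + 16*x^2 + 12*x + 9) dx. Term by term:
    ∫_0^1 4*x^8 dx = 4/9;  ∫_0^1 -12*x^7 dx = -3/2;  ∫_0^1 x^6 dx = 1/7;
    ∫_0^1 4*x^5 dx = 2/3;  ∫_0^1 4*x^4 dx = 4/5;  ∫_0^1 26*x^3 dx = 13/2;
    ∫_0^1 16*x^2 dx = 16/3;  ∫_0^1 12*x dx = 6;  ∫_0^1 9 dx = 9.
  Sum: 4/9 − 3/2 + 1/7 + 2/3 + 4/5 + 13/2 + 16/3 + 6 + 9 = 8627/315.
  ∫_0^1 u'(x)^2 dx = ∫_0^1 (64*x^6 - 144*x^5 + 17*x^4 + 40*x^3 + 52*x^2 + 16*x + 4) dx. Term by term:
    ∫_0^1 64*x^6 dx = 64/7;  ∫_0^1 -144*x^5 dx = -24;  ∫_0^1 17*x^4 dx = 17/5;
    ∫_0^1 40*x^3 dx = 10;  ∫_0^1 52*x^2 dx = 52/3;  ∫_0^1 16*x dx = 8;
    ∫_0^1 4 dx = 4.
  Sum: 64/7 − 24 + 17/5 + 10 + 52/3 + 8 + 4 = 2927/105.
Adding: ||u||_{H^1}^2 = 8627/315 + 2927/105 = 17408/315.


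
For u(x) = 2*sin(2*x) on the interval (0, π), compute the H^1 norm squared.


||u||_{H^1(0,π)}^2 = 10*π

u'(x) = 4*cos(2*x).
Expand u² and (u')² and integrate term by term on (0, π), using: for integers n ≥ 1, ∫_0^π sin²(nx) dx = ∫_0^π cos²(nx) dx = π/2; for n ≠ n', ∫_0^π sin(nx)sin(n'x) dx = ∫_0^π cos(nx)cos(n'x) dx = 0; and by product-to-sum, ∫_0^π sin(nx)cos(n'x) dx = ½∫_0^π [sin((n+n')x) + sin((n−n')x)] dx, which is 0 when n+n' is even and 2n/(n²−n'²) when n+n' is odd (it need not vanish on (0, π)).
  u² squared terms: (2)²·∫sin(2x)² dx = 4·π/2 = 2*π.
  So ∫_0^π u² dx = 2*π.
  (u')² squared terms: (4)²·∫cos(2x)² dx = 16·π/2 = 8*π.
  So ∫_0^π (u')² dx = 8*π.
||u||_{H^1}^2 = (2*π) + (8*π) = 10*π.


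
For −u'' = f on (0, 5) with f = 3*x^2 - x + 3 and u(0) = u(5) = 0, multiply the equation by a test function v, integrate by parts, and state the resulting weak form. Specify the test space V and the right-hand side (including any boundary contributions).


V = H^1_0(0, 5) (so v(0) = v(5) = 0); weak form: ∫_0^5 u'v' dx = ∫_0^5 (3*x^2 - x + 3) v dx for all v ∈ V.

Multiply both sides by a test function v and integrate from 0 to 5:
  ∫_0^5 −u''(x) v(x) dx = ∫_0^5 f(x) v(x) dx.
Integrate the LHS by parts once:
  ∫_0^5 −u'' v dx = −[u'(x) v(x)]_0^5 + ∫_0^5 u'(x) v'(x) dx.
Thus ∫_0^5 u'(x) v'(x) dx = ∫_0^5 f(x) v(x) dx + [u'(x) v(x)]_0^5.
Choose V so that boundary terms are either known or forced to vanish.
u is Dirichlet: u(0) = u(5) = 0. Let V = H^1_0(0, 5); then v(0) = v(5) = 0, and [u' v]_0^5 = 0.
Weak formulation: find u (satisfying any essential BC) such that ∫_0^5 u'(x) v'(x) dx = ∫_0^5 f v dx for all v ∈ V.
Substituting f(x) = 3*x^2 - x + 3, the right-hand side is ∫_0^5 (3*x^2 - x + 3) v dx.


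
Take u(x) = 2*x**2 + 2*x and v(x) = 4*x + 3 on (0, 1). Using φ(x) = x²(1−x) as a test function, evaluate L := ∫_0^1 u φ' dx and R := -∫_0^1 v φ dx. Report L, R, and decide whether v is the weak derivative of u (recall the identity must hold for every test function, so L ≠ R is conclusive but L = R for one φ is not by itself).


LHS = -11/30, RHS = -9/20. No, v is not the weak derivative of u.

u(x) = 2*x**2 + 2*x, classical derivative u'(x) = 4*x + 2.
φ(x) = x²(1−x), so φ'(x) = x*(2 - 3*x).
Note φ(0) = φ(1) = 0, so the boundary term u·φ vanishes.
LHS = ∫_0^1 u(x) φ'(x) dx = ∫_0^1 (-6*x^4 - 2*x^3 + 4*x^2) dx. Term by term:
  ∫_0^1 -6*x^4 dx = -6/5;  ∫_0^1 -2*x^3 dx = -1/2;  ∫_0^1 4*x^2 dx = 4/3.
Sum: -6/5 − 1/2 + 4/3 = -11/30.
So LHS = -11/30.
∫_0^1 v(x) φ(x) dx = ∫_0^1 (-4*x^4 + x^3 + 3*x^2) dx. Term by term:
  ∫_0^1 -4*x^4 dx = -4/5;  ∫_0^1 x^3 dx = 1/4;  ∫_0^1 3*x^2 dx = 1.
Sum: -4/5 + 1/4 + 1 = 9/20.
So RHS = -∫_0^1 v(x) φ(x) dx = -9/20.
LHS − RHS = 1/12 ≠ 0, so the identity fails.
(For a valid weak derivative the identity must hold for EVERY test function, in particular this one. The failure shows v is NOT the weak derivative of u.)
Correct weak derivative would be u'(x) = 4*x + 2.
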